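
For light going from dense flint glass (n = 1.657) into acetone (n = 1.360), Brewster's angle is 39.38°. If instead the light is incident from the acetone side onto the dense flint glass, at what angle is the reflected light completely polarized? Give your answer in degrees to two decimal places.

θ_B' ≈ 50.62°

The two Brewster angles are complementary: θ_B' = 90° − θ_B = 90° − 39.38° = 50.62°.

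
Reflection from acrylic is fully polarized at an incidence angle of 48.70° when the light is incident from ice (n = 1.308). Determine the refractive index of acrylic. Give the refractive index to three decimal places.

At Brewster's angle, tan θ_B = n₂/n₁ with n₁ on the incident side (ice) and n₂ on the transmitted side (acrylic).
n₂ = n₁ tan θ_B = 1.308 × tan 48.70° = 1.489.

n ≈ 1.489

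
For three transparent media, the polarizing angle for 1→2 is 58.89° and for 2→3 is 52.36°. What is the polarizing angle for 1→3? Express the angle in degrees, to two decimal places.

tan θ_B(1→2) = n₂/n₁ = tan 58.89° = 1.6571.
tan θ_B(2→3) = n₃/n₂ = tan 52.36° = 1.2967.
Multiplying, n₃/n₁ = 1.6571 × 1.2967 = 2.1486, and θ_B(1→3) = arctan 2.1486 = 65.04°.

θ_B ≈ 65.04°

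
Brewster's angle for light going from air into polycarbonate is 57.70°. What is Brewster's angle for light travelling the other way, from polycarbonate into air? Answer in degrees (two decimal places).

θ_B' ≈ 32.30°

Reversing the direction swaps n₁ and n₂, so tan θ_B' = 1/tan θ_B and θ_B' = 90° − θ_B.
Hence θ_B' = 90° − 57.70° = 32.30°.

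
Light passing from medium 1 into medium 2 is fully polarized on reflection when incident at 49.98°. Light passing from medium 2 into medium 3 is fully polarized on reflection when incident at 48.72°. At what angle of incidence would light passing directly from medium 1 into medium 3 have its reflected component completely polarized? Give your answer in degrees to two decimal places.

θ_B ≈ 53.60°

Each Brewster angle gives a ratio: n₂/n₁ = tan 49.98° = 1.1909, n₃/n₂ = tan 48.72° = 1.1391.
n₃/n₁ = 1.3565. Then tan θ_B(1→3) = n₃/n₁, so θ_B(1→3) = arctan(1.3565) = 53.60°.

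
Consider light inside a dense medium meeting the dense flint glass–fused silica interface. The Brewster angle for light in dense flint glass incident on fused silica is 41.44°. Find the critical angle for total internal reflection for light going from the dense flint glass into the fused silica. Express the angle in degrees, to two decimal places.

tan θ_B = n₂/n₁ = tan 41.44° = 0.8829.
Total internal reflection: sin θ_c = n₂/n₁ = 0.8829.
θ_c = arcsin(0.8829) = 61.99°.

θ_c ≈ 61.99°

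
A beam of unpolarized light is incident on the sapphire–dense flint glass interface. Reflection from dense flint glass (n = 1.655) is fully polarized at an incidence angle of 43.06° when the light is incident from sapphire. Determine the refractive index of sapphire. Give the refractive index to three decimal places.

n ≈ 1.771

Full polarization of the reflected beam means tan θ_B = n₂/n₁, where n₁ is the incident medium (sapphire).
n₁ = n₂ / tan θ_B = 1.655 / tan 43.06° = 1.771.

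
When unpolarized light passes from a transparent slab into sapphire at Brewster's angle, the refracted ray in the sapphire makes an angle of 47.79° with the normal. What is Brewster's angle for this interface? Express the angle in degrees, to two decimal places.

Brewster's condition makes the reflected and refracted beams perpendicular: θ_B + θ_t = 90°.
θ_B = 90° − 47.79° = 42.21°.

θ_B ≈ 42.21°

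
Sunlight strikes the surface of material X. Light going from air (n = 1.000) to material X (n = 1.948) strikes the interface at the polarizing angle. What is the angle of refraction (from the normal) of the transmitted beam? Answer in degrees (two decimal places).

θ_t ≈ 27.17°

θ_B = arctan(n₂/n₁) = arctan(1.948/1.000) = 62.83°.
Since θ_B + θ_t = 90° at Brewster incidence, θ_t = 90° − 62.83° = 27.17°.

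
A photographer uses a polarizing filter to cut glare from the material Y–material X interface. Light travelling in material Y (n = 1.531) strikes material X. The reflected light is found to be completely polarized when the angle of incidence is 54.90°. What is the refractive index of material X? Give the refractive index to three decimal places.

n ≈ 2.178

Full polarization of the reflected beam means tan θ_B = n₂/n₁, where n₁ is the incident medium (material Y).
n₂ = n₁ tan θ_B = 1.531 × tan 54.90° = 2.178.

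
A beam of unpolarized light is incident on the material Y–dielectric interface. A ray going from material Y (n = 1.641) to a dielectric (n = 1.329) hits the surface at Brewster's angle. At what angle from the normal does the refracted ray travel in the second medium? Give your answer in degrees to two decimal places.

tan θ_B = n₂/n₁ = 1.329/1.641 = 0.8099, so θ_B = 39.00°.
Since θ_B + θ_t = 90° at Brewster incidence, θ_t = 90° − 39.00° = 51.00°.

θ_t ≈ 51.00°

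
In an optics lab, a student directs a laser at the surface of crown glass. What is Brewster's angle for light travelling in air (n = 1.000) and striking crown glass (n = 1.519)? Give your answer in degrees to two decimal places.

θ_B ≈ 56.64°

Here n₂/n₁ = 1.519/1.000 = 1.5190, and Brewster's law gives tan θ_B = n₂/n₁. Taking the arctangent, θ_B = 56.64°.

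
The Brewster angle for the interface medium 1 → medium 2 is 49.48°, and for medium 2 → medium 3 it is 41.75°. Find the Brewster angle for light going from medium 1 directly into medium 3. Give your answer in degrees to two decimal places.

n₂/n₁ = tan 49.48° = 1.1700 and n₃/n₂ = tan 41.75° = 0.8925.
Multiplying, n₃/n₁ = 1.1700 × 0.8925 = 1.0443, and θ_B(1→3) = arctan 1.0443 = 46.24°.

θ_B ≈ 46.24°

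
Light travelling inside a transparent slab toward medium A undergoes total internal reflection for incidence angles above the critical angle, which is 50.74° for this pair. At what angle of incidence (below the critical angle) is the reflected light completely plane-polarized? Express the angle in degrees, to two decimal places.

θ_B ≈ 37.75°

sin θ_c = n₂/n₁, so n₂/n₁ = sin 50.74° = 0.7743.
Brewster: tan θ_B = n₂/n₁ = 0.7743.
θ_B = arctan(0.7743) = 37.75°.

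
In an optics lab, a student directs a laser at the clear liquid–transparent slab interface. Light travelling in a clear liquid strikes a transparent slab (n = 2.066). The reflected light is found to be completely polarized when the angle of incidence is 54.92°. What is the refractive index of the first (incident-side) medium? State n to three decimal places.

n ≈ 1.451

Full polarization of the reflected beam means tan θ_B = n₂/n₁, where n₁ is the incident medium (a clear liquid).
n₁ = n₂ / tan θ_B = 2.066 / tan 54.92° = 1.451.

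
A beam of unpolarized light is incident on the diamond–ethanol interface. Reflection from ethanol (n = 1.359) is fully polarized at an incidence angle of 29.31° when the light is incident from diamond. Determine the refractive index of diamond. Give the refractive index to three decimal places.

Full polarization of the reflected beam means tan θ_B = n₂/n₁, where n₁ is the incident medium (diamond).
n₁ = n₂ / tan θ_B = 1.359 / tan 29.31° = 2.421.

n ≈ 2.421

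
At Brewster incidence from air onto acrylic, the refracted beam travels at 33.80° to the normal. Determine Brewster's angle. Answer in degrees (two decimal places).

θ_B ≈ 56.20°

At Brewster's angle the reflected and refracted rays are perpendicular, so θ_B + θ_t = 90°.
θ_B = 90° − 33.80° = 56.20°.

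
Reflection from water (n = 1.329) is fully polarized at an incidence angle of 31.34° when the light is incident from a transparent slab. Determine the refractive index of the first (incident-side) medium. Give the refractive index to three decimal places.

Brewster's law: tan θ_B = n₂/n₁ (light incident in a transparent slab, refracted into water).
n₁ = n₂ / tan θ_B = 1.329 / tan 31.34° = 2.182.

n ≈ 2.182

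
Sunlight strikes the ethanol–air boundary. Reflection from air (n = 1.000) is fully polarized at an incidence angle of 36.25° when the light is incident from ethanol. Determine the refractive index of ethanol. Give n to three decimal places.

n ≈ 1.364

Full polarization of the reflected beam means tan θ_B = n₂/n₁, where n₁ is the incident medium (ethanol).
n₁ = n₂ / tan θ_B = 1.000 / tan 36.25° = 1.364.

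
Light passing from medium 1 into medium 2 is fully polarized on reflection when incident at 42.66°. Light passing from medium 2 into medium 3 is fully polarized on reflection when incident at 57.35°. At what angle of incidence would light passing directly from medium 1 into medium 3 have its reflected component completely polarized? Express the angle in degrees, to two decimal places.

Each Brewster angle gives a ratio: n₂/n₁ = tan 42.66° = 0.9215, n₃/n₂ = tan 57.35° = 1.5607.
Multiplying, n₃/n₁ = 0.9215 × 1.5607 = 1.4381, and θ_B(1→3) = arctan 1.4381 = 55.19°.

θ_B ≈ 55.19°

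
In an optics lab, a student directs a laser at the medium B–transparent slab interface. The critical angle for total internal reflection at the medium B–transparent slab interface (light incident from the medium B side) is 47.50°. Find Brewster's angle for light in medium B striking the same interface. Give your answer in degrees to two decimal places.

At the critical angle sin θ_c = n₂/n₁, giving n₂/n₁ = sin 47.50° = 0.7373.
Then tan θ_B = n₂/n₁ = 0.7373, so θ_B = arctan 0.7373 = 36.40°.

θ_B ≈ 36.40°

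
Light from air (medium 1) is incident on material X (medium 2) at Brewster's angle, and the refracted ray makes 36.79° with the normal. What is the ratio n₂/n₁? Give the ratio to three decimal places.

n₂/n₁ ≈ 1.337

At Brewster incidence θ_B = 90° − θ_t = 90° − 36.79° = 53.21°.
Then n₂/n₁ = tan θ_B = tan 53.21° = 1.337.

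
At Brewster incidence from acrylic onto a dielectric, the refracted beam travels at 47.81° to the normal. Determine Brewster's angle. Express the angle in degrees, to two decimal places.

Brewster's condition makes the reflected and refracted beams perpendicular: θ_B + θ_t = 90°.
θ_B = 90° − 47.81° = 42.19°.

θ_B ≈ 42.19°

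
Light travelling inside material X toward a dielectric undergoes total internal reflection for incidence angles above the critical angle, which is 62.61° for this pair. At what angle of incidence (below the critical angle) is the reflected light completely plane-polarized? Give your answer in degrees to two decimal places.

At the critical angle sin θ_c = n₂/n₁, giving n₂/n₁ = sin 62.61° = 0.8879.
Then tan θ_B = n₂/n₁ = 0.8879, so θ_B = arctan 0.8879 = 41.60°.

θ_B ≈ 41.60°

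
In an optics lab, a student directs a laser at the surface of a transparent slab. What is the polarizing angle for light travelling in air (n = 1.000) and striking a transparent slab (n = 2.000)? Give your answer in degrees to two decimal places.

Here n₂/n₁ = 2.000/1.000 = 2.0000, and Brewster's law gives tan θ_B = n₂/n₁.
So θ_B = arctan 2.0000 = 63.43°.

θ_B ≈ 63.43°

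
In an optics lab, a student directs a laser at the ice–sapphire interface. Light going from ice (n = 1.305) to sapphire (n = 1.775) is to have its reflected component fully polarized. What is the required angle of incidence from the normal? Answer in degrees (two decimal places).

Brewster's condition: tan θ_B = n₂/n₁ = 1.775/1.305 = 1.3602.
θ_B = arctan(1.3602) = 53.68°.

θ_B ≈ 53.68°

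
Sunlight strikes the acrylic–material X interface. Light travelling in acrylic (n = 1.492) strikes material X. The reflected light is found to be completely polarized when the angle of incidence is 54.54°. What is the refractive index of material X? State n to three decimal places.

Brewster's law: tan θ_B = n₂/n₁ (light incident in acrylic, refracted into material X).
n₂ = n₁ tan θ_B = 1.492 × tan 54.54° = 2.095.

n ≈ 2.095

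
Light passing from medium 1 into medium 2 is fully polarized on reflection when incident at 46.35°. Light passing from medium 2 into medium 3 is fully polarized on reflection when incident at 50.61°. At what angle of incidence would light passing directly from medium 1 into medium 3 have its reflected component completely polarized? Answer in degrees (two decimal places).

θ_B ≈ 51.93°

Each Brewster angle gives a ratio: n₂/n₁ = tan 46.35° = 1.0483, n₃/n₂ = tan 50.61° = 1.2179.
So n₃/n₁ = (n₂/n₁)(n₃/n₂) = 1.0483 × 1.2179 = 1.2766.
θ_B(1→3) = arctan(1.2766) = 51.93°.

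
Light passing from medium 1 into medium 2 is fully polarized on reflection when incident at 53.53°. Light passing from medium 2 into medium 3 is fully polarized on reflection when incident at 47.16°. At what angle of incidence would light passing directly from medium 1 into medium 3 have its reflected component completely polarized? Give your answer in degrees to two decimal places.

θ_B ≈ 55.57°

Each Brewster angle gives a ratio: n₂/n₁ = tan 53.53° = 1.3529, n₃/n₂ = tan 47.16° = 1.0784.
Multiplying, n₃/n₁ = 1.3529 × 1.0784 = 1.4590, and θ_B(1→3) = arctan 1.4590 = 55.57°.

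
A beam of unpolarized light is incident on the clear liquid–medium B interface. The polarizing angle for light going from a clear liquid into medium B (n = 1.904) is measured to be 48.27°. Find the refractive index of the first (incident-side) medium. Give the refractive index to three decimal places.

n ≈ 1.698

At the polarizing angle, tan θ_B = n₂/n₁ with n₁ on the incident side (a clear liquid) and n₂ on the transmitted side (medium B).
n₁ = n₂ / tan θ_B = 1.904 / tan 48.27° = 1.698.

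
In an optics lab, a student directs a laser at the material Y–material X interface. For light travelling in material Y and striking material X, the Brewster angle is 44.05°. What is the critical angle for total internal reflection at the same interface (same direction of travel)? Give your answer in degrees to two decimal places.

θ_c ≈ 75.32°

tan θ_B = n₂/n₁ = tan 44.05° = 0.9674.
Total internal reflection: sin θ_c = n₂/n₁ = 0.9674.
θ_c = arcsin(0.9674) = 75.32°.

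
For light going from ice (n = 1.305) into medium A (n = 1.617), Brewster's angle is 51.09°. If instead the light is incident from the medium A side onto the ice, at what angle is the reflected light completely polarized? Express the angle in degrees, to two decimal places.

θ_B' ≈ 38.91°

Reversing the direction swaps n₁ and n₂, so tan θ_B' = 1/tan θ_B and θ_B' = 90° − θ_B.
Hence θ_B' = 90° − 51.09° = 38.91°.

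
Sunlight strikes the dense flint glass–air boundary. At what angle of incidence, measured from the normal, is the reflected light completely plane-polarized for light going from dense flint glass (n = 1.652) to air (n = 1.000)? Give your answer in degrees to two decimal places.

θ_B ≈ 31.19°

At Brewster's angle the reflected and refracted rays are perpendicular, which with Snell's law gives tan θ_B = n₂/n₁.
Brewster's condition: tan θ_B = n₂/n₁ = 1.000/1.652 = 0.6053.
θ_B = arctan(0.6053) = 31.19°.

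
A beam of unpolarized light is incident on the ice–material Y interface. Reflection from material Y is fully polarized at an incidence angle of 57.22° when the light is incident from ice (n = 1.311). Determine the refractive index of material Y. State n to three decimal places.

n ≈ 2.036

Full polarization of the reflected beam means tan θ_B = n₂/n₁, where n₁ is the incident medium (ice).
n₂ = n₁ tan θ_B = 1.311 × tan 57.22° = 2.036.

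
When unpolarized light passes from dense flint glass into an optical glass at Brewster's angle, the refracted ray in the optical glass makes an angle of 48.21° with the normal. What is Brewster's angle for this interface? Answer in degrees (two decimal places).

Brewster's condition makes the reflected and refracted beams perpendicular: θ_B + θ_t = 90°.
θ_B = 90° − 48.21° = 41.79°.

θ_B ≈ 41.79°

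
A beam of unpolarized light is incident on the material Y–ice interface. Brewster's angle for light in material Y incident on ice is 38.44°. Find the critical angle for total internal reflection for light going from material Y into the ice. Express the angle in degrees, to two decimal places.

From Brewster, n₂/n₁ = tan θ_B = tan 38.44° = 0.7937.
Then sin θ_c = n₂/n₁ = 0.7937, so θ_c = arcsin 0.7937 = 52.54°.

θ_c ≈ 52.54°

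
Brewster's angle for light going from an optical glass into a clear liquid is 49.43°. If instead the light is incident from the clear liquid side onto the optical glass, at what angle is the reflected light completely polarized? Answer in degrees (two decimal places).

The two Brewster angles are complementary: θ_B' = 90° − θ_B = 90° − 49.43° = 40.57°.

θ_B' ≈ 40.57°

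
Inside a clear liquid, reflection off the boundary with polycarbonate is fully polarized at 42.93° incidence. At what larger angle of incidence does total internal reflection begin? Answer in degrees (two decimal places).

tan θ_B = n₂/n₁ = tan 42.93° = 0.9302.
Total internal reflection: sin θ_c = n₂/n₁ = 0.9302.
θ_c = arcsin(0.9302) = 68.47°.

θ_c ≈ 68.47°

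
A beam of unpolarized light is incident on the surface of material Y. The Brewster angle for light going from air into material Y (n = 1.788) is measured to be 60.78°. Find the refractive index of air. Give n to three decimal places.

n ≈ 1.000

Full polarization of the reflected beam means tan θ_B = n₂/n₁, where n₁ is the incident medium (air).
n₁ = n₂ / tan θ_B = 1.788 / tan 60.78° = 1.000.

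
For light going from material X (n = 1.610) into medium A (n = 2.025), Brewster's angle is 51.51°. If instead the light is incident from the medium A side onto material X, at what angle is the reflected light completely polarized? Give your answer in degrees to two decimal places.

θ_B' ≈ 38.49°

Reversing the direction swaps n₁ and n₂, so tan θ_B' = 1/tan θ_B and θ_B' = 90° − θ_B.
Hence θ_B' = 90° − 51.51° = 38.49°.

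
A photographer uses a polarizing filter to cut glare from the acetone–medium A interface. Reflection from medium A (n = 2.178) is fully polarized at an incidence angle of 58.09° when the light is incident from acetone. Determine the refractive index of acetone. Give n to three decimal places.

Full polarization of the reflected beam means tan θ_B = n₂/n₁, where n₁ is the incident medium (acetone).
n₁ = n₂ / tan θ_B = 2.178 / tan 58.09° = 1.356.

n ≈ 1.356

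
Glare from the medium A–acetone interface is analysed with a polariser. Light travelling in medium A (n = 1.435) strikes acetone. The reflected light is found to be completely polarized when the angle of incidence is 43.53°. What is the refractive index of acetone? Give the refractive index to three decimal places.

n ≈ 1.363

Full polarization of the reflected beam means tan θ_B = n₂/n₁, where n₁ is the incident medium (medium A).
n₂ = n₁ tan θ_B = 1.435 × tan 43.53° = 1.363.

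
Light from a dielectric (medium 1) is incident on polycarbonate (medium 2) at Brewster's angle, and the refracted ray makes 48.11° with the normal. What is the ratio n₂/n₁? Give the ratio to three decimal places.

n₂/n₁ ≈ 0.897

θ_B + θ_t = 90°, so θ_B = 90° − 48.11° = 41.89°.
Then n₂/n₁ = tan θ_B = tan 41.89° = 0.897.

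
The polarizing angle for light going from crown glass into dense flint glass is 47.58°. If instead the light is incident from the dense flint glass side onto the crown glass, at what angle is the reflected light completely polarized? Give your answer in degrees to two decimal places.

θ_B' ≈ 42.42°

tan θ_B' = n₁/n₂ = 1/tan θ_B, so θ_B' = 90° − θ_B.
θ_B' = 90° − 47.58° = 42.42°.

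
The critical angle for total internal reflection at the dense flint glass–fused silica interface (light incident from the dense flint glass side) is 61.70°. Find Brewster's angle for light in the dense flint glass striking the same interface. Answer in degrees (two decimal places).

sin θ_c = n₂/n₁, so n₂/n₁ = sin 61.70° = 0.8805.
Brewster: tan θ_B = n₂/n₁ = 0.8805.
θ_B = arctan(0.8805) = 41.36°.

θ_B ≈ 41.36°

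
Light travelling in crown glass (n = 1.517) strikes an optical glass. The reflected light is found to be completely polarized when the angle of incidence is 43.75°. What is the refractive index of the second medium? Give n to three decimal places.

At Brewster's angle, tan θ_B = n₂/n₁ with n₁ on the incident side (crown glass) and n₂ on the transmitted side (an optical glass).
n₂ = n₁ tan θ_B = 1.517 × tan 43.75° = 1.452.

n ≈ 1.452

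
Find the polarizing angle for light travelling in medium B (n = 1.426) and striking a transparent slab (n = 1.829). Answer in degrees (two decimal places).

θ_B ≈ 52.06°

Brewster's condition: tan θ_B = n₂/n₁ = 1.829/1.426 = 1.2826. Taking the arctangent, θ_B = 52.06°.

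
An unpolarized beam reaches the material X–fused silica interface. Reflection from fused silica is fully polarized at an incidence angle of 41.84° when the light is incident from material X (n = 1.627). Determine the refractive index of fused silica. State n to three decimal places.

n ≈ 1.457

Brewster's law: tan θ_B = n₂/n₁ (light incident in material X, refracted into fused silica).
n₂ = n₁ tan θ_B = 1.627 × tan 41.84° = 1.457.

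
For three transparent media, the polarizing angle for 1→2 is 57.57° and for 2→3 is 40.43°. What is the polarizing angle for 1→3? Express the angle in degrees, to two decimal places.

θ_B ≈ 53.29°

n₂/n₁ = tan 57.57° = 1.5739 and n₃/n₂ = tan 40.43° = 0.8520.
So n₃/n₁ = (n₂/n₁)(n₃/n₂) = 1.5739 × 0.8520 = 1.3409.
θ_B(1→3) = arctan(1.3409) = 53.29°.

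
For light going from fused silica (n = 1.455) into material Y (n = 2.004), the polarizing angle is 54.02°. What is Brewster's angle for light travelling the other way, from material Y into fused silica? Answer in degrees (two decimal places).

θ_B' ≈ 35.98°

The two Brewster angles are complementary: θ_B' = 90° − θ_B = 90° − 54.02° = 35.98°.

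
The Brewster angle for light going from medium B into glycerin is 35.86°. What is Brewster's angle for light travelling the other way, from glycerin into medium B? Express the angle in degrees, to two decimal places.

tan θ_B' = n₁/n₂ = 1/tan θ_B, so θ_B' = 90° − θ_B.
θ_B' = 90° − 35.86° = 54.14°.

θ_B' ≈ 54.14°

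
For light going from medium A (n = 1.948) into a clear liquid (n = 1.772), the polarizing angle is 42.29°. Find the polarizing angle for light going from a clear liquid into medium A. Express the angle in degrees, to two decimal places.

θ_B' ≈ 47.71°

tan θ_B' = n₁/n₂ = 1/tan θ_B, so θ_B' = 90° − θ_B.
θ_B' = 90° − 42.29° = 47.71°.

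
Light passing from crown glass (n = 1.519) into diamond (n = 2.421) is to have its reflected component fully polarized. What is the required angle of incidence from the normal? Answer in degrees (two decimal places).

The reflected p-component vanishes when tan θ_B = n₂/n₁.
tan θ_B = n₂/n₁ = 2.421/1.519 = 1.5938.
θ_B = arctan(1.5938) = 57.89°.

θ_B ≈ 57.89°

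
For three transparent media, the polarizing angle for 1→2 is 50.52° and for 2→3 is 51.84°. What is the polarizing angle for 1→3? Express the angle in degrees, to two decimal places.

Each Brewster angle gives a ratio: n₂/n₁ = tan 50.52° = 1.2140, n₃/n₂ = tan 51.84° = 1.2726.
n₃/n₁ = 1.5449. Then tan θ_B(1→3) = n₃/n₁, so θ_B(1→3) = arctan(1.5449) = 57.09°.

θ_B ≈ 57.09°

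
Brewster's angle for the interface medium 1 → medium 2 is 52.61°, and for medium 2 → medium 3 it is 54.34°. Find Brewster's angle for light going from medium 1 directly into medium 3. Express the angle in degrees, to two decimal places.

θ_B ≈ 61.26°

Each Brewster angle gives a ratio: n₂/n₁ = tan 52.61° = 1.3084, n₃/n₂ = tan 54.34° = 1.3937.
n₃/n₁ = 1.8235. Then tan θ_B(1→3) = n₃/n₁, so θ_B(1→3) = arctan(1.8235) = 61.26°.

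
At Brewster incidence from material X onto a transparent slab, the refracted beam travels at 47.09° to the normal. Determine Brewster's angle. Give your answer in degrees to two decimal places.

Brewster's condition makes the reflected and refracted beams perpendicular: θ_B + θ_t = 90°.
So θ_B = 90° − θ_t = 90° − 47.09° = 42.91°.

θ_B ≈ 42.91°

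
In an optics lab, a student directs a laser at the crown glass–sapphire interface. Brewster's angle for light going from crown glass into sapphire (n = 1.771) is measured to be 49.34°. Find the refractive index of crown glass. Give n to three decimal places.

n ≈ 1.521

Full polarization of the reflected beam means tan θ_B = n₂/n₁, where n₁ is the incident medium (crown glass).
n₁ = n₂ / tan θ_B = 1.771 / tan 49.34° = 1.521.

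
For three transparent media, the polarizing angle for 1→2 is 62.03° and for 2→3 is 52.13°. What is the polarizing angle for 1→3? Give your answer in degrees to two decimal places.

Each Brewster angle gives a ratio: n₂/n₁ = tan 62.03° = 1.8831, n₃/n₂ = tan 52.13° = 1.2859.
n₃/n₁ = 2.4216. Then tan θ_B(1→3) = n₃/n₁, so θ_B(1→3) = arctan(2.4216) = 67.56°.

θ_B ≈ 67.56°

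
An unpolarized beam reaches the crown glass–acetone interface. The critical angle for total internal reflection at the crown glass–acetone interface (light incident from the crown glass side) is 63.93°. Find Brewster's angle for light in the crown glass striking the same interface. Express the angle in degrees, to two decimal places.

θ_B ≈ 41.93°

At the critical angle sin θ_c = n₂/n₁, giving n₂/n₁ = sin 63.93° = 0.8983.
Then tan θ_B = n₂/n₁ = 0.8983, so θ_B = arctan 0.8983 = 41.93°.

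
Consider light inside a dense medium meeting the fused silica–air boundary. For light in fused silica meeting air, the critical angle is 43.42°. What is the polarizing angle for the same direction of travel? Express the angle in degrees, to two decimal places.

θ_B ≈ 34.50°

At the critical angle sin θ_c = n₂/n₁, giving n₂/n₁ = sin 43.42° = 0.6873.
Then tan θ_B = n₂/n₁ = 0.6873, so θ_B = arctan 0.6873 = 34.50°.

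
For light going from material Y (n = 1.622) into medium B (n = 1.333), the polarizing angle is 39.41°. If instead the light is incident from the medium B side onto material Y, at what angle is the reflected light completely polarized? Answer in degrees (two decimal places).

tan θ_B' = n₁/n₂ = 1/tan θ_B, so θ_B' = 90° − θ_B.
θ_B' = 90° − 39.41° = 50.59°.

θ_B' ≈ 50.59°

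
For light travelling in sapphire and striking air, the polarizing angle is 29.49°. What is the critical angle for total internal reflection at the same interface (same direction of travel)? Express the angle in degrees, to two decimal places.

n₂/n₁ = tan 29.49° = 0.5655; the critical angle satisfies sin θ_c = n₂/n₁.
θ_c = arcsin(0.5655) = 34.44°.

θ_c ≈ 34.44°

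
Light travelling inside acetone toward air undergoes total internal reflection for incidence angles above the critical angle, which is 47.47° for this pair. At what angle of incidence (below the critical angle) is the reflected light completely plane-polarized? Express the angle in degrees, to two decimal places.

At the critical angle sin θ_c = n₂/n₁, giving n₂/n₁ = sin 47.47° = 0.7369.
Then tan θ_B = n₂/n₁ = 0.7369, so θ_B = arctan 0.7369 = 36.39°.

θ_B ≈ 36.39°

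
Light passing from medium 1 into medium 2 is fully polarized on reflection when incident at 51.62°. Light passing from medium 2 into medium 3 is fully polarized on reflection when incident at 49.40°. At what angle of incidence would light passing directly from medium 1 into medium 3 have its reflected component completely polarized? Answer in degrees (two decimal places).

θ_B ≈ 55.83°

tan θ_B(1→2) = n₂/n₁ = tan 51.62° = 1.2626.
tan θ_B(2→3) = n₃/n₂ = tan 49.40° = 1.1667.
n₃/n₁ = 1.4731. Then tan θ_B(1→3) = n₃/n₁, so θ_B(1→3) = arctan(1.4731) = 55.83°.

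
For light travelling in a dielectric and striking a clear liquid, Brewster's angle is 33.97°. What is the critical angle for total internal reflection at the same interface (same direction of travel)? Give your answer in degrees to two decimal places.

θ_c ≈ 42.36°

n₂/n₁ = tan 33.97° = 0.6737; the critical angle satisfies sin θ_c = n₂/n₁.
θ_c = arcsin(0.6737) = 42.36°.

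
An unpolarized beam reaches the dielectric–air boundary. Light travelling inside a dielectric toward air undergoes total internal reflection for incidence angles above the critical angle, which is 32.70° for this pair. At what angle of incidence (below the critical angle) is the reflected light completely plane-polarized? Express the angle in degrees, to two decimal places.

sin θ_c = n₂/n₁, so n₂/n₁ = sin 32.70° = 0.5402.
Brewster: tan θ_B = n₂/n₁ = 0.5402.
θ_B = arctan(0.5402) = 28.38°.

θ_B ≈ 28.38°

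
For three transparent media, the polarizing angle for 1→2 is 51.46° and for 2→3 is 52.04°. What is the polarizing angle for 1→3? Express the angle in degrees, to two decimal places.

θ_B ≈ 58.14°

Each Brewster angle gives a ratio: n₂/n₁ = tan 51.46° = 1.2554, n₃/n₂ = tan 52.04° = 1.2818.
n₃/n₁ = 1.6091. Then tan θ_B(1→3) = n₃/n₁, so θ_B(1→3) = arctan(1.6091) = 58.14°.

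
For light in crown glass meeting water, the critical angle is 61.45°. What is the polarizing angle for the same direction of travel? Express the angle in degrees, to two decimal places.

θ_B ≈ 41.30°

sin θ_c = n₂/n₁, so n₂/n₁ = sin 61.45° = 0.8784.
Brewster: tan θ_B = n₂/n₁ = 0.8784.
θ_B = arctan(0.8784) = 41.30°.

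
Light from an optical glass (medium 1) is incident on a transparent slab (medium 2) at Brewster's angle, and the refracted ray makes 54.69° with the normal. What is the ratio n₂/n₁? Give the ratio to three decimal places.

At Brewster incidence θ_B = 90° − θ_t = 90° − 54.69° = 35.31°.
tan θ_B = n₂/n₁, so n₂/n₁ = tan 35.31° = 0.708.

n₂/n₁ ≈ 0.708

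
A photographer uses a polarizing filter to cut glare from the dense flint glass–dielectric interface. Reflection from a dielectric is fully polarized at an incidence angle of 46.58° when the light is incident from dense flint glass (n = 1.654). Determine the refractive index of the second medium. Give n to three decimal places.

At the Brewster angle, tan θ_B = n₂/n₁ with n₁ on the incident side (dense flint glass) and n₂ on the transmitted side (a dielectric).
n₂ = n₁ tan θ_B = 1.654 × tan 46.58° = 1.748.

n ≈ 1.748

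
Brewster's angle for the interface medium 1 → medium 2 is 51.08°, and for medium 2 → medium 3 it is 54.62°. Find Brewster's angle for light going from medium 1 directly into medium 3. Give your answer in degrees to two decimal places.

n₂/n₁ = tan 51.08° = 1.2384 and n₃/n₂ = tan 54.62° = 1.4082.
n₃/n₁ = 1.7439. Then tan θ_B(1→3) = n₃/n₁, so θ_B(1→3) = arctan(1.7439) = 60.17°.

θ_B ≈ 60.17°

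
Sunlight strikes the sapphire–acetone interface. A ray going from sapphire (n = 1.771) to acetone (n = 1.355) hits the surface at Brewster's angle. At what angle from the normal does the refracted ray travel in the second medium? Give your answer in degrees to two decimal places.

θ_t ≈ 52.58°

tan θ_B = n₂/n₁ = 1.355/1.771 = 0.7651, so θ_B = 37.42°.
Since θ_B + θ_t = 90° at Brewster incidence, θ_t = 90° − 37.42° = 52.58°.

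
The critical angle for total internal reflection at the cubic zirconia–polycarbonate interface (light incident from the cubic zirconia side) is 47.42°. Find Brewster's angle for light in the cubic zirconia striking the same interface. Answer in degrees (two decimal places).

θ_B ≈ 36.37°

At the critical angle sin θ_c = n₂/n₁, giving n₂/n₁ = sin 47.42° = 0.7363.
Then tan θ_B = n₂/n₁ = 0.7363, so θ_B = arctan 0.7363 = 36.37°.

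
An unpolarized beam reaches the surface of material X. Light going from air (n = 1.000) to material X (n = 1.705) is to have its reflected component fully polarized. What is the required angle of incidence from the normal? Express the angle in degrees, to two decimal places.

θ_B ≈ 59.61°

tan θ_B = n₂/n₁ = 1.705/1.000 = 1.7050.
θ_B = arctan(1.7050) = 59.61°.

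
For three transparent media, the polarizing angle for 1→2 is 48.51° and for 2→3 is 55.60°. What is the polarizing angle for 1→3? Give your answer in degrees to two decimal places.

n₂/n₁ = tan 48.51° = 1.1307 and n₃/n₂ = tan 55.60° = 1.4605.
Multiplying, n₃/n₁ = 1.1307 × 1.4605 = 1.6513, and θ_B(1→3) = arctan 1.6513 = 58.80°.

θ_B ≈ 58.80°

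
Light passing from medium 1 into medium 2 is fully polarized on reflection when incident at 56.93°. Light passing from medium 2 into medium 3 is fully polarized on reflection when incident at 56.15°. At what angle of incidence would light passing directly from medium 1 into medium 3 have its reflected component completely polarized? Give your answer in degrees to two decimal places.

Each Brewster angle gives a ratio: n₂/n₁ = tan 56.93° = 1.5358, n₃/n₂ = tan 56.15° = 1.4910.
So n₃/n₁ = (n₂/n₁)(n₃/n₂) = 1.5358 × 1.4910 = 2.2898.
θ_B(1→3) = arctan(2.2898) = 66.41°.

θ_B ≈ 66.41°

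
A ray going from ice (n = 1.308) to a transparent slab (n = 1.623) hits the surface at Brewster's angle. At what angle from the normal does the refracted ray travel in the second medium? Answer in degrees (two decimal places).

θ_B = arctan(n₂/n₁) = arctan(1.623/1.308) = 51.13°.
The refracted ray is perpendicular to the reflected ray, so θ_t = 90° − θ_B = 38.87°.

θ_t ≈ 38.87°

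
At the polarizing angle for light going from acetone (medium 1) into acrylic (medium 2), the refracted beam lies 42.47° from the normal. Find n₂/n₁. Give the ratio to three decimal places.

n₂/n₁ ≈ 1.092

θ_B + θ_t = 90°, so θ_B = 90° − 42.47° = 47.53°.
Then n₂/n₁ = tan θ_B = tan 47.53° = 1.092.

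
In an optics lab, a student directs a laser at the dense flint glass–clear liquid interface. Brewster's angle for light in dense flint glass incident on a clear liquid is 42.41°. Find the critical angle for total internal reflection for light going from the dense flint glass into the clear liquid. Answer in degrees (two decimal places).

θ_c ≈ 65.99°

tan θ_B = n₂/n₁ = tan 42.41° = 0.9134.
Total internal reflection: sin θ_c = n₂/n₁ = 0.9134.
θ_c = arcsin(0.9134) = 65.99°.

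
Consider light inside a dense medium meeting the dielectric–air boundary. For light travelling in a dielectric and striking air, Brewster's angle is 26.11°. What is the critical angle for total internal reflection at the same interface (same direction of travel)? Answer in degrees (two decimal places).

tan θ_B = n₂/n₁ = tan 26.11° = 0.4901.
Total internal reflection: sin θ_c = n₂/n₁ = 0.4901.
θ_c = arcsin(0.4901) = 29.35°.

θ_c ≈ 29.35°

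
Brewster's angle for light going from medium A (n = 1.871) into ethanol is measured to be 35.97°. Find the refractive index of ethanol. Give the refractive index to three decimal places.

Full polarization of the reflected beam means tan θ_B = n₂/n₁, where n₁ is the incident medium (medium A).
n₂ = n₁ tan θ_B = 1.871 × tan 35.97° = 1.358.

n ≈ 1.358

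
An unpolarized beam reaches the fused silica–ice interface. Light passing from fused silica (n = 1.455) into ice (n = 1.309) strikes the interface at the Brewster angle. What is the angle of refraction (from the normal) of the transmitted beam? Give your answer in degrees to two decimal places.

tan θ_B = n₂/n₁ = 1.309/1.455 = 0.8997, so θ_B = 41.98°.
At Brewster's angle the reflected and refracted rays are perpendicular, so θ_t = 90° − θ_B = 90° − 41.98° = 48.02°.

θ_t ≈ 48.02°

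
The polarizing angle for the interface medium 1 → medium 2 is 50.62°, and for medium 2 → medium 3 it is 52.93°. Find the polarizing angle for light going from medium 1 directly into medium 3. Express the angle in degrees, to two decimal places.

θ_B ≈ 58.20°

n₂/n₁ = tan 50.62° = 1.2183 and n₃/n₂ = tan 52.93° = 1.3237.
So n₃/n₁ = (n₂/n₁)(n₃/n₂) = 1.2183 × 1.3237 = 1.6126.
θ_B(1→3) = arctan(1.6126) = 58.20°.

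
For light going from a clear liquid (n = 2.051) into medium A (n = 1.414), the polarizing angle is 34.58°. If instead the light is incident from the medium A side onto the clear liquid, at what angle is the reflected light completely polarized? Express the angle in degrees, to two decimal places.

θ_B' ≈ 55.42°

tan θ_B' = n₁/n₂ = 1/tan θ_B, so θ_B' = 90° − θ_B.
θ_B' = 90° − 34.58° = 55.42°.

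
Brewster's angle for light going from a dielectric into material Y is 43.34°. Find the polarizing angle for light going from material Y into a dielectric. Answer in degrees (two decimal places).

tan θ_B' = n₁/n₂ = 1/tan θ_B, so θ_B' = 90° − θ_B.
θ_B' = 90° − 43.34° = 46.66°.

θ_B' ≈ 46.66°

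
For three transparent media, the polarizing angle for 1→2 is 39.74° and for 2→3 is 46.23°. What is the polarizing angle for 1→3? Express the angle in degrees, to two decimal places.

θ_B ≈ 40.95°

Each Brewster angle gives a ratio: n₂/n₁ = tan 39.74° = 0.8314, n₃/n₂ = tan 46.23° = 1.0439.
n₃/n₁ = 0.8679. Then tan θ_B(1→3) = n₃/n₁, so θ_B(1→3) = arctan(0.8679) = 40.95°.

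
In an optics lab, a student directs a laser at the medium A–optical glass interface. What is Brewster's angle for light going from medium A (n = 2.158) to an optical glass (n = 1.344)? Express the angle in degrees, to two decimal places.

θ_B ≈ 31.91°

The reflected p-component vanishes when tan θ_B = n₂/n₁.
tan θ_B = n₂/n₁ = 1.344/2.158 = 0.6228.
So θ_B = arctan 0.6228 = 31.91°.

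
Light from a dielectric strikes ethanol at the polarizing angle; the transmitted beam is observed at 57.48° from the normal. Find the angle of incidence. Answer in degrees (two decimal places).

At Brewster's angle the reflected and refracted rays are perpendicular, so θ_B + θ_t = 90°.
θ_B = 90° − 57.48° = 32.52°.

θ_B ≈ 32.52°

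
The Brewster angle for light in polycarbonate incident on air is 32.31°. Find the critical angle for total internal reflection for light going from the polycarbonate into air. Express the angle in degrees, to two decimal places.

n₂/n₁ = tan 32.31° = 0.6324; the critical angle satisfies sin θ_c = n₂/n₁.
θ_c = arcsin(0.6324) = 39.23°.

θ_c ≈ 39.23°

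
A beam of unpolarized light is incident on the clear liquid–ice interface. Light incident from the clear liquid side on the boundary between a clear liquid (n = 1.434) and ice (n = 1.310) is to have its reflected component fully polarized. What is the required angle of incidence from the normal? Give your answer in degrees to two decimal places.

θ_B ≈ 42.41°

Here n₂/n₁ = 1.310/1.434 = 0.9135, and Brewster's law gives tan θ_B = n₂/n₁.
θ_B = arctan(0.9135) = 42.41°.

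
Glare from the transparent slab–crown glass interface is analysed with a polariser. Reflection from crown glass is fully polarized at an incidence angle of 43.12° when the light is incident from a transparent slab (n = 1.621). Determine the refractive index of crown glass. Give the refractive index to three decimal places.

Brewster's law: tan θ_B = n₂/n₁ (light incident in a transparent slab, refracted into crown glass).
n₂ = n₁ tan θ_B = 1.621 × tan 43.12° = 1.518.

n ≈ 1.518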